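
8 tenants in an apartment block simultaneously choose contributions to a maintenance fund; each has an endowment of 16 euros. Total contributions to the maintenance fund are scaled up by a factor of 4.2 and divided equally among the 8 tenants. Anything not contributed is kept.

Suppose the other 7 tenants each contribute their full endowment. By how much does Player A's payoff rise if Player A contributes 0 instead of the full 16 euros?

Switching from a contribution of 16 to 0 lets Player A keep an extra 16 euros, but lowers the maintenance fund by 16, which costs Player A their own share of that drop: 4.2/8 × 16 = 8.40.
Net gain = 16 − 8.40 = 7.60. The private return per contributed unit (0.5250) is below 1, so free-riding is indeed the best response regardless of what the others do.

7.60 euros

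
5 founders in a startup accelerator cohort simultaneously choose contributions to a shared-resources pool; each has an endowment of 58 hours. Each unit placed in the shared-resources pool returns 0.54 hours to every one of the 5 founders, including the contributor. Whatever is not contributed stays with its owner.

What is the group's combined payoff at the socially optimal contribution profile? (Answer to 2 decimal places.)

783.00 hours

Each contributed unit returns 2.700 to the group as a whole (0.54 to each of 5 players), which exceeds 1, so the social optimum is full contribution: group total = 2.700 × 290 = 783.00.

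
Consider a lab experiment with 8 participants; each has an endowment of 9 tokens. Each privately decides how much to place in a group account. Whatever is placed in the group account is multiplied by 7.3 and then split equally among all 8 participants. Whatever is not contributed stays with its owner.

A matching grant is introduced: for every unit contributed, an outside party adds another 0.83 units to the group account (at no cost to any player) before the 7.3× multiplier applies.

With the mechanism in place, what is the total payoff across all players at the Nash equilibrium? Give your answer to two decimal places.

961.85 tokens

With the mechanism, a contributed unit returns 7.3 × 1.83 / 8 = 1.6699 per unit of net cost to the contributor — now above 1 — so contributing fully is weakly dominant for every player.
So the Nash equilibrium is full contribution by all 8; the group earns 7.3 × 1.83 × 72 = 961.85.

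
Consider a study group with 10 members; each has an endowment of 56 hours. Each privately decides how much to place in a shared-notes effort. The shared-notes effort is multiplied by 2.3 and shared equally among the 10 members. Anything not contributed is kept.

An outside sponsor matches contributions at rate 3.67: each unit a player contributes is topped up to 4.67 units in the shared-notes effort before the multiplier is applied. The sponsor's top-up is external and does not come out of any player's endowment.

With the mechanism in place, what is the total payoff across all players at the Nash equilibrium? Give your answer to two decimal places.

6014.96 hours

Under the mechanism each unit contributed yields 2.3 × 4.67 / 10 = 1.0741 back to its contributor per unit of net cost, which exceeds 1, making full contribution the dominant choice for everyone.
So the Nash equilibrium is full contribution by all 10; the group earns 2.3 × 4.67 × 560 = 6014.96.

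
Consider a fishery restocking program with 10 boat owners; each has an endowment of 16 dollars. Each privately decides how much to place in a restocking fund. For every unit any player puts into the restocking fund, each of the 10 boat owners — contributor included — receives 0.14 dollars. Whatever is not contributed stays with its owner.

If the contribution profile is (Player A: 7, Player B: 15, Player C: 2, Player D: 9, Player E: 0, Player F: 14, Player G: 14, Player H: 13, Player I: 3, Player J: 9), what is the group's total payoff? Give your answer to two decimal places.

194.40 dollars

Total contributed: 7 + 15 + 2 + 9 + 0 + 14 + 14 + 13 + 3 + 9 = 86; total kept: 10 × 16 − 86 = 74.
The restocking fund pays out 0.14 × 10 × 86 = 120.40 in aggregate.
Group total = 74 + 120.40 = 194.40.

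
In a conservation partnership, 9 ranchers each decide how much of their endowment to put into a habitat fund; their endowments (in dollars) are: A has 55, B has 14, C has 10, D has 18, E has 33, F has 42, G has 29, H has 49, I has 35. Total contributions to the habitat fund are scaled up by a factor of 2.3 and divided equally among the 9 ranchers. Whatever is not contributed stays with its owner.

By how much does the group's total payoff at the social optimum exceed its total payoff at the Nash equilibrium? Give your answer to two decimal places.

370.50 dollars

The private return per contributed unit is 2.3/9 = 0.2556 < 1 for every player regardless of endowment, so the Nash equilibrium is zero contribution and the group total is Σ E_j = 55 + 14 + 10 + 18 + 33 + 42 + 29 + 49 + 35 = 285.
Each contributed unit returns 2.300 to the group, so the social optimum is full contribution by everyone: group total = 2.300 × 285 = 655.50.
Efficiency loss = (2.300 − 1) × 285 = 370.50.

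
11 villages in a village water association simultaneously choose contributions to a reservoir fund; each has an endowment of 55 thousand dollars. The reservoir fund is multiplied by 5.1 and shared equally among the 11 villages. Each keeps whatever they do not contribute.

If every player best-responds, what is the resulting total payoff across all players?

Each contributed unit returns 5.1/11 = 0.4636 to its contributor — below 1 — so contributing 0 is dominant for every player. At the Nash equilibrium everyone keeps their 55, and the group total is 11 × 55 = 605.

605.00 thousand dollars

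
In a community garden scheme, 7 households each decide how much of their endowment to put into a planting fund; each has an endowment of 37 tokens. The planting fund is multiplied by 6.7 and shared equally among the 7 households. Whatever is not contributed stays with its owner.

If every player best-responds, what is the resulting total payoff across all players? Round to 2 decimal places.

Each contributed unit returns 6.7/7 = 0.9571 to its contributor — below 1 — so contributing 0 is dominant for every player. At the Nash equilibrium everyone keeps their 37, and the group total is 7 × 37 = 259.

259.00 tokens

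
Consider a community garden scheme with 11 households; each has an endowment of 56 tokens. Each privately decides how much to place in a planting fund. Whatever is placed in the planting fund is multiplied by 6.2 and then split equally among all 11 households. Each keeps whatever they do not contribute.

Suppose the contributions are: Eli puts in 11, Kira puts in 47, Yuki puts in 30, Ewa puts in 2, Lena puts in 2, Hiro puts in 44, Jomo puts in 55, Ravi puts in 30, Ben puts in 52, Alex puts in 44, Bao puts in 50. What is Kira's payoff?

Total contributed: 11 + 47 + 30 + 2 + 2 + 44 + 55 + 30 + 52 + 44 + 50 = 367.
Each receives 6.2 × 367 / 11 = 206.85 from the planting fund.
Kira keeps 56 − 47 = 9, so Kira's payoff is 9 + 206.85 = 215.85.

215.85 tokens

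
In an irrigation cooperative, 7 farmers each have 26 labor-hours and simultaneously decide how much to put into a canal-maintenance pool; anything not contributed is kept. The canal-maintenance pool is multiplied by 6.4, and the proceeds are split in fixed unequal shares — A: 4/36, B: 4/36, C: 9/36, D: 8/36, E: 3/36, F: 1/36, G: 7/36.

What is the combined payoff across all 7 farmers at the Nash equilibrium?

Player j's private return per contributed unit is 6.4 × (j's share). Contributing is weakly dominant for j when that share is at least 1/6.4 = 0.1563, and contributing 0 is dominant otherwise.
C, D and G are above the threshold, contributing 26 each; the remaining 4 contribute 0. Total contributed: 78.
The canal-maintenance pool pays out 6.4 × 78 = 499.20 in total (split across the unequal shares, but the aggregate is all that matters for the group sum).
The 4 free-riders keep 26 each, adding 104. Group total = 104 + 499.20 = 603.20.

603.20 labor-hours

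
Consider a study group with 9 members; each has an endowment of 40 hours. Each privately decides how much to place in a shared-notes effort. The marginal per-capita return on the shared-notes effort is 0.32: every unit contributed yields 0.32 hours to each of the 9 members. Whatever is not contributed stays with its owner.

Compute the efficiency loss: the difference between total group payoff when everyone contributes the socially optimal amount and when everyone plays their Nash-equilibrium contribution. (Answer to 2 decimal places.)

676.80 hours

The private return per contributed unit is 0.32 < 1, so contributing 0 is dominant for every player. At the Nash equilibrium everyone keeps their 40, and the group total is 9 × 40 = 360.
Each contributed unit returns 2.880 to the group as a whole (0.32 to each of 9 players), which exceeds 1, so the social optimum is full contribution: group total = 2.880 × 360 = 1036.80.
Efficiency loss = 1036.80 − 360 = 676.80.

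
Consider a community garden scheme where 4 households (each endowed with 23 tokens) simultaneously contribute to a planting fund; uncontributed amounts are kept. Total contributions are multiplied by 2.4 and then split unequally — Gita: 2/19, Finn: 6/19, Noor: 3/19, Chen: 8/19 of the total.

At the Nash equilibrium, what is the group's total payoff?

Player j's private return per contributed unit is 2.4 × (j's share). Contributing is weakly dominant for j when that share is at least 1/2.4 = 0.4167, and contributing 0 is dominant otherwise.
Chen alone (share 8/19) is above the threshold, contributing 23; the remaining 3 contribute 0. Total contributed: 23.
The planting fund pays out 2.4 × 23 = 55.20 in total (split across the unequal shares, but the aggregate is all that matters for the group sum).
The 3 free-riders keep 23 each, adding 69. Group total = 69 + 55.20 = 124.20.

124.20 tokens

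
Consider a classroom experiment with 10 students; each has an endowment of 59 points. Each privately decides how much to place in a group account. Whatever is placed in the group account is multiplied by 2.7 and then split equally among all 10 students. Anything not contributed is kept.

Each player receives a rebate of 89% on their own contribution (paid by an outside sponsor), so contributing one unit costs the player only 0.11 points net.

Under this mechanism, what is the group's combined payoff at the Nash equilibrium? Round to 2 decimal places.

Under the mechanism each unit contributed yields (2.7/10) / 0.11 = 2.4545 back to its contributor per unit of net cost, which exceeds 1, making full contribution the dominant choice for everyone.
So the Nash equilibrium is full contribution by all 10; the group earns 10 × (59 × 0.89 + 2.7 × 59) = 2118.10.

2118.10 points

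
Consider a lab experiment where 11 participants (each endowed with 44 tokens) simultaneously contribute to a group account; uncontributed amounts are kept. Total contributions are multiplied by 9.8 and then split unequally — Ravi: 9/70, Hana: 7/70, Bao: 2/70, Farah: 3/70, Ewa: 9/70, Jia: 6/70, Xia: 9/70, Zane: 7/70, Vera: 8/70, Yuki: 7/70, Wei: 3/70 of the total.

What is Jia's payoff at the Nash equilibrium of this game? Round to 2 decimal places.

191.84 tokens

A player with share s gets back 9.8·s per unit contributed, so full contribution is dominant for anyone with s > 1/9.8 = 0.1020 and zero contribution is dominant for anyone below.
Ravi, Ewa, Xia and Vera are above the threshold, contributing 44 each; the remaining 7 contribute 0. Total contributed: 176.
Jia keeps 44 and receives 9.8 × 176 × 6/70 = 147.84 from the group account, for a payoff of 191.84.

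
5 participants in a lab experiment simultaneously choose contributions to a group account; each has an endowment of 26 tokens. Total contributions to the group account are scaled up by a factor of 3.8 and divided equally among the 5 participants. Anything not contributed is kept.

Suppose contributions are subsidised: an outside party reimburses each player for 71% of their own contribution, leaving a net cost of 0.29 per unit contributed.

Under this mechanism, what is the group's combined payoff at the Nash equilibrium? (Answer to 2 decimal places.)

586.30 tokens

With the mechanism, a contributed unit returns (3.8/5) / 0.29 = 2.6207 per unit of net cost to the contributor — now above 1 — so contributing fully is weakly dominant for every player.
At the Nash equilibrium everyone contributes 26. Group total payoff = 5 × (26 × 0.71 + 3.8 × 26) = 586.30.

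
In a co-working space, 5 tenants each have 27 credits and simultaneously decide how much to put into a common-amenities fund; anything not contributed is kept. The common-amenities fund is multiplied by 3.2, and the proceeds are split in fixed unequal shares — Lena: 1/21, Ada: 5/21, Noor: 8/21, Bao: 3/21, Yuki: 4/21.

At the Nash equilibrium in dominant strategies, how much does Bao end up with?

39.34 credits

A player with share s gets back 3.2·s per unit contributed, so full contribution is dominant for anyone with s > 1/3.2 = 0.3125 and zero contribution is dominant for anyone below.
The only share above 0.3125 is Noor's 8/21, contributing 27; the remaining 4 contribute 0. Total contributed: 27.
Bao keeps 27 and receives 3.2 × 27 × 3/21 = 12.34 from the common-amenities fund, for a payoff of 39.34.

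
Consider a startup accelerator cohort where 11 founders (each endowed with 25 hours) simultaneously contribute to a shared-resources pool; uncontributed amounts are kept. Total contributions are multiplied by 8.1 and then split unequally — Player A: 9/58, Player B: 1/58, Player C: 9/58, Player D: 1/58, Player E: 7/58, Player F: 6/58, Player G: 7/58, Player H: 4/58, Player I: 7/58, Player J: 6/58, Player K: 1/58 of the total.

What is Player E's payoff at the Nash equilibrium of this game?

73.88 hours

For player j, contributing a unit is worthwhile iff 8.1 × (j's share) ≥ 1, i.e. iff j's share is at least 0.1235.
The shares above 0.1235 belong to Player A and Player C, contributing 25 each; the remaining 9 contribute 0. Total contributed: 50.
Player E keeps 25 and receives 8.1 × 50 × 7/58 = 48.88 from the shared-resources pool, for a payoff of 73.88.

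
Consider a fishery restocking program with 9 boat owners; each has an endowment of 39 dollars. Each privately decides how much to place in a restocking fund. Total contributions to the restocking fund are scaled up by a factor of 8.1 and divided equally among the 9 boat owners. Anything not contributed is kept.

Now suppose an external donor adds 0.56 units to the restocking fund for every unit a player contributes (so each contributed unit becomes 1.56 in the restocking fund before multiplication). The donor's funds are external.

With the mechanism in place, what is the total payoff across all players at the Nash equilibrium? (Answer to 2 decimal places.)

Under the mechanism each unit contributed yields 8.1 × 1.56 / 9 = 1.4040 back to its contributor per unit of net cost, which exceeds 1, making full contribution the dominant choice for everyone.
At the Nash equilibrium everyone contributes 39. Group total payoff = 8.1 × 1.56 × 351 = 4435.24.

4435.24 dollars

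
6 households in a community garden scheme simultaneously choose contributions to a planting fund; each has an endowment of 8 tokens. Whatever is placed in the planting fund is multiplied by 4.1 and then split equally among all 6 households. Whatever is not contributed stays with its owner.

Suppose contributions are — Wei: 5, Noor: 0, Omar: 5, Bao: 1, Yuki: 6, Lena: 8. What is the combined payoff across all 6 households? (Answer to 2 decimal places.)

125.50 tokens

Total contributed: 5 + 0 + 5 + 1 + 6 + 8 = 25; total kept: 6 × 8 − 25 = 23.
The planting fund pays out 4.1 × 25 = 102.50 in aggregate.
Group total = 23 + 102.50 = 125.50.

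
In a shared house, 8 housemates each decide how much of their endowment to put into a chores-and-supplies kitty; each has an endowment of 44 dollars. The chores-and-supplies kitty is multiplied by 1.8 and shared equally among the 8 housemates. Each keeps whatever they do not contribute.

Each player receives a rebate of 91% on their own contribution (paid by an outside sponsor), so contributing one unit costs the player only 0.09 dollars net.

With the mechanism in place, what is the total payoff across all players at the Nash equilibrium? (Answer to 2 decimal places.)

953.92 dollars

With the mechanism, a contributed unit returns (1.8/8) / 0.09 = 2.5000 per unit of net cost to the contributor — now above 1 — so contributing fully is weakly dominant for every player.
At the Nash equilibrium everyone contributes 44. Group total payoff = 8 × (44 × 0.91 + 1.8 × 44) = 953.92.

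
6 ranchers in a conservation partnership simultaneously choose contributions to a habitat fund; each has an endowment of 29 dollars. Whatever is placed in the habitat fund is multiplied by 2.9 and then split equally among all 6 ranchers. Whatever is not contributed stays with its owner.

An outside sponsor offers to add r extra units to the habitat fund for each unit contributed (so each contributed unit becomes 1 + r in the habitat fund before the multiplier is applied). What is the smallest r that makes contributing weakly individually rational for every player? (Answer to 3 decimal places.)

With matching at rate r, one contributed unit becomes (1 + r) in the habitat fund and returns 2.9 × (1 + r) / 6 to the contributor.
Setting this equal to 1: 1 + r = 6/2.9 = 2.0690.
So the minimum matching rate is r = 2.0690 − 1 = 1.069.

1.069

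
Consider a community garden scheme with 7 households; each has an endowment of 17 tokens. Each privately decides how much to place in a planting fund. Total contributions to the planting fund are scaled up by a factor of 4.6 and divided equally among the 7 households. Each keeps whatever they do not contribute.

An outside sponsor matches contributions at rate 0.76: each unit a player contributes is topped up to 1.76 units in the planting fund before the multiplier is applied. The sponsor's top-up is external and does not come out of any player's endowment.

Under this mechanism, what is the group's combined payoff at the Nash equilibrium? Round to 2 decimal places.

963.42 tokens

With the mechanism, a contributed unit returns 4.6 × 1.76 / 7 = 1.1566 per unit of net cost to the contributor — now above 1 — so contributing fully is weakly dominant for every player.
So the Nash equilibrium is full contribution by all 7; the group earns 4.6 × 1.76 × 119 = 963.42.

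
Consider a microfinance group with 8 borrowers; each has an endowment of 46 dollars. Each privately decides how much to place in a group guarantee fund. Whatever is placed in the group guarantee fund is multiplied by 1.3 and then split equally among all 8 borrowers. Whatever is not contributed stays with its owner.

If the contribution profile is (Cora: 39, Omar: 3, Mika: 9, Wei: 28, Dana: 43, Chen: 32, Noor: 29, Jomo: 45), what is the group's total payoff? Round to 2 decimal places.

436.40 dollars

Total contributed: 39 + 3 + 9 + 28 + 43 + 32 + 29 + 45 = 228; total kept: 8 × 46 − 228 = 140.
The group guarantee fund pays out 1.3 × 228 = 296.40 in aggregate.
Group total = 140 + 296.40 = 436.40.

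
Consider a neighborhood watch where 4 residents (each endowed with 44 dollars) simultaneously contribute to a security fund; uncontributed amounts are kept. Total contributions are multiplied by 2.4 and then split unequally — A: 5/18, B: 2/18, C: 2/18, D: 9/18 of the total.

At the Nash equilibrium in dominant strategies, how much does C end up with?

55.73 dollars

For player j, contributing a unit is worthwhile iff 2.4 × (j's share) ≥ 1, i.e. iff j's share is at least 0.4167.
Only D (9/18) clears that bar, contributing 44; the remaining 3 contribute 0. Total contributed: 44.
C keeps 44 and receives 2.4 × 44 × 2/18 = 11.73 from the security fund, for a payoff of 55.73.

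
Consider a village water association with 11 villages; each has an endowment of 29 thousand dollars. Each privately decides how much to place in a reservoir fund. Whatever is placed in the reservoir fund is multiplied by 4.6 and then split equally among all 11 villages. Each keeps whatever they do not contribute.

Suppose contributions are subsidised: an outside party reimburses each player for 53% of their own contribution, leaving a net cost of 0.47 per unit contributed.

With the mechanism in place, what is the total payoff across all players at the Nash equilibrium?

319.00 thousand dollars

The effective private return is (4.6/11) / 0.47 = 0.8897, which is still under 1, so the mechanism doesn't change anyone's dominant strategy: zero contribution.
At the Nash equilibrium no one contributes; group total payoff = 11 × 29 = 319.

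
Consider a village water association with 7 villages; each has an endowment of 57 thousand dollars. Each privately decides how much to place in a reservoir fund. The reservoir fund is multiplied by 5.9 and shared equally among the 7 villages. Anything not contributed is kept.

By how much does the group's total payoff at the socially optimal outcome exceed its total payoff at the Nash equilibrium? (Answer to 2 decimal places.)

Each contributed unit returns 5.9/7 = 0.8429 to its contributor — below 1 — so contributing 0 is dominant for every player. At the Nash equilibrium everyone keeps their 57, and the group total is 7 × 57 = 399.
Each contributed unit returns 5.900 to the group as a whole (0.8429 to each of 7 players), which exceeds 1, so the social optimum is full contribution: group total = 5.900 × 399 = 2354.10.
Efficiency loss = 2354.10 − 399 = 1955.10.

1955.10 thousand dollars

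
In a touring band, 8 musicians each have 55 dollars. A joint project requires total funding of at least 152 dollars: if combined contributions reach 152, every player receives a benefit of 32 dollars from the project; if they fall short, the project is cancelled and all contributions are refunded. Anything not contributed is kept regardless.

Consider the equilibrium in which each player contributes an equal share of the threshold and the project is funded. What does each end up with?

Equal share of the threshold: 152/8 = 19.
At this profile no one gains by cutting their contribution: any cut drops the total below 152, the project is cancelled, contributions are refunded, and the deviator ends with 55, which is less than 55 − 19 + 32 = 68. Contributing more than 19 just wastes the excess. So contributing exactly 19 is a best response.
Each player's payoff: 55 − 19 + 32 = 68.

68 dollars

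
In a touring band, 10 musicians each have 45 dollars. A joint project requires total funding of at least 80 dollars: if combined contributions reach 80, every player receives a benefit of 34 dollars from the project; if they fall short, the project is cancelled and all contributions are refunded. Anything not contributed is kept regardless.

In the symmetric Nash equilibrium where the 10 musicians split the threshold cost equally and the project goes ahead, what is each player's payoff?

Equal share of the threshold: 80/10 = 8.
At this profile no one gains by cutting their contribution: any cut drops the total below 80, the project is cancelled, contributions are refunded, and the deviator ends with 45, which is less than 45 − 8 + 34 = 71. Contributing more than 8 just wastes the excess. So contributing exactly 8 is a best response.
Each player's payoff: 45 − 8 + 34 = 71.

71 dollars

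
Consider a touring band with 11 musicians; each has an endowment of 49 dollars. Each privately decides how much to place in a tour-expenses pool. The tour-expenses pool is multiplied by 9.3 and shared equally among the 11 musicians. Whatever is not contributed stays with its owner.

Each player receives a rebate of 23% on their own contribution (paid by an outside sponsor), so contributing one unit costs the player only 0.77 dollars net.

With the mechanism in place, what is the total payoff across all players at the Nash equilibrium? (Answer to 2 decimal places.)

5136.67 dollars

With the mechanism, a contributed unit returns (9.3/11) / 0.77 = 1.0980 per unit of net cost to the contributor — now above 1 — so contributing fully is weakly dominant for every player.
So the Nash equilibrium is full contribution by all 11; the group earns 11 × (49 × 0.23 + 9.3 × 49) = 5136.67.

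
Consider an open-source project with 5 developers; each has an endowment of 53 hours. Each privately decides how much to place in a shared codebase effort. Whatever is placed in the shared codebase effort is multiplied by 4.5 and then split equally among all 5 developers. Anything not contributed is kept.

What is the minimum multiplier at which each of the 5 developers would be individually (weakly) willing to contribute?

A contributed unit returns (multiplier)/5 to its contributor.
This reaches 1 exactly when the multiplier is 5.

5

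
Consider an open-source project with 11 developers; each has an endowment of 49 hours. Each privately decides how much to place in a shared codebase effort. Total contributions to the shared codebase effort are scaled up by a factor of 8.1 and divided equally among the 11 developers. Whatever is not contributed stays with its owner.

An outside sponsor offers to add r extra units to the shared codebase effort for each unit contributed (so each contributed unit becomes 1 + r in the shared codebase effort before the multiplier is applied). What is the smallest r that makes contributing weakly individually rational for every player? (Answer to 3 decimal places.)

0.358

With matching at rate r, one contributed unit becomes (1 + r) in the shared codebase effort and returns 8.1 × (1 + r) / 11 to the contributor.
Setting this equal to 1: 1 + r = 11/8.1 = 1.3580.
So the minimum matching rate is r = 1.3580 − 1 = 0.358.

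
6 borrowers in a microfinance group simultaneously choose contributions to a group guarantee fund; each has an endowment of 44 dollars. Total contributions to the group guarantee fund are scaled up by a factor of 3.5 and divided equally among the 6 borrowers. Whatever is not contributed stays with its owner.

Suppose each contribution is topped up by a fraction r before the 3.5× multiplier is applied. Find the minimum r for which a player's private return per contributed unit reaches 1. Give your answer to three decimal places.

With matching at rate r, one contributed unit becomes (1 + r) in the group guarantee fund and returns 3.5 × (1 + r) / 6 to the contributor.
Setting this equal to 1: 1 + r = 6/3.5 = 1.7143.
So the minimum matching rate is r = 1.7143 − 1 = 0.714.

0.714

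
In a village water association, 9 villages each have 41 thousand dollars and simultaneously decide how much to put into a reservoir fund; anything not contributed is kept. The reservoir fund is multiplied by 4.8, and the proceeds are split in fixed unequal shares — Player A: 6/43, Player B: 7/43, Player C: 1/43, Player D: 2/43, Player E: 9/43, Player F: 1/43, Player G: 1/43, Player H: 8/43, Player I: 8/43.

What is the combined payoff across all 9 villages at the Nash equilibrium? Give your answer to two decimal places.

524.80 thousand dollars

A player with share s gets back 4.8·s per unit contributed, so full contribution is dominant for anyone with s > 1/4.8 = 0.2083 and zero contribution is dominant for anyone below.
Only Player E (9/43) clears that bar, contributing 41; the remaining 8 contribute 0. Total contributed: 41.
The reservoir fund pays out 4.8 × 41 = 196.80 in total (split across the unequal shares, but the aggregate is all that matters for the group sum).
The 8 free-riders keep 41 each, adding 328. Group total = 328 + 196.80 = 524.80.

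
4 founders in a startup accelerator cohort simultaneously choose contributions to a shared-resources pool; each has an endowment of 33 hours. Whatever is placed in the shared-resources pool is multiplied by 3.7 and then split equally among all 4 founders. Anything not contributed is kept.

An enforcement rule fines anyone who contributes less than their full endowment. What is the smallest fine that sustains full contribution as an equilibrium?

2.48 hours

Given the others contribute fully, the best deviation is to contribute 0 (any partial contribution still incurs the fine and gives up units whose private return 0.9250 is below 1).
Deviating from 33 to 0 saves 33 hours but forfeits the deviator's share of the drop in the shared-resources pool: 3.7/4 × 33 = 30.52.
So the deviation gain is 33 − 30.52 = 2.48, and the fine must be at least 2.48 hours to wipe it out.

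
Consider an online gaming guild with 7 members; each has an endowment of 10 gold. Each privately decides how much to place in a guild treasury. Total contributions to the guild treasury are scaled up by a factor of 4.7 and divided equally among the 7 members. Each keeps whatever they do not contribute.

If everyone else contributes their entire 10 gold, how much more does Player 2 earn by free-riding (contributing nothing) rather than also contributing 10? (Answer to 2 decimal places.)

3.29 gold

Switching from a contribution of 10 to 0 lets Player 2 keep an extra 10 gold, but lowers the guild treasury by 10, which costs Player 2 their own share of that drop: 4.7/7 × 10 = 6.71.
Net gain = 10 − 6.71 = 3.29. The private return per contributed unit (0.6714) is below 1, so free-riding is indeed the best response regardless of what the others do.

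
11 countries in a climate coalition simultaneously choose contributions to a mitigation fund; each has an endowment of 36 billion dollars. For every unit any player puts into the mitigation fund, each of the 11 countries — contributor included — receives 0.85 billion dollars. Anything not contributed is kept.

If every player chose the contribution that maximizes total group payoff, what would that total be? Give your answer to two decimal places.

3702.60 billion dollars

Each contributed unit returns 9.350 to the group as a whole (0.85 to each of 11 players), which exceeds 1, so the social optimum is full contribution: group total = 9.350 × 396 = 3702.60.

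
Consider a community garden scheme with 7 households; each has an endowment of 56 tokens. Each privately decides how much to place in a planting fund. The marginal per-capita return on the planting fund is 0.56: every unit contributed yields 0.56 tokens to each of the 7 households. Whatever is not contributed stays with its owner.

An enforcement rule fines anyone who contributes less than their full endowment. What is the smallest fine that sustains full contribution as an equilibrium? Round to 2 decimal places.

24.64 tokens

Given the others contribute fully, the best deviation is to contribute 0 (any partial contribution still incurs the fine and gives up units whose private return 0.56 is below 1).
Deviating from 56 to 0 saves 56 tokens but forfeits the deviator's share of the drop in the planting fund: 0.56 × 56 = 31.36.
So the deviation gain is 56 − 31.36 = 24.64, and the fine must be at least 24.64 tokens to wipe it out.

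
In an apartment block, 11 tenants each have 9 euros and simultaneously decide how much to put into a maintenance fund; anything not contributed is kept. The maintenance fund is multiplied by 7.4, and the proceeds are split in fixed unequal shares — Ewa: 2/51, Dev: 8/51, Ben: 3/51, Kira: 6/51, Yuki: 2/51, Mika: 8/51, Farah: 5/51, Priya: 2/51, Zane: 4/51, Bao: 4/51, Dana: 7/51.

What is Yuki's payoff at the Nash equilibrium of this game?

16.84 euros

Each unit j contributes comes back to j as 7.4 × (j's share), so j prefers to contribute only if that share exceeds 1/7.4 = 0.1351; otherwise keeping the unit dominates.
Dev, Mika and Dana are above the threshold, contributing 9 each; the remaining 8 contribute 0. Total contributed: 27.
Yuki keeps 9 and receives 7.4 × 27 × 2/51 = 7.84 from the maintenance fund, for a payoff of 16.84.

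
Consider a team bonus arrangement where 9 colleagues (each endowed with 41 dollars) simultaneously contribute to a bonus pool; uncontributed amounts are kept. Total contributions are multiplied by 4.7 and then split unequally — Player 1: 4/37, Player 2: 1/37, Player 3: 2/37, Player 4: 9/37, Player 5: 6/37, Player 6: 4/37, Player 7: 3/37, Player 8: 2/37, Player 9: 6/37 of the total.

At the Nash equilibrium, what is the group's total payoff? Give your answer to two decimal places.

Player j's private return per contributed unit is 4.7 × (j's share). Contributing is weakly dominant for j when that share is at least 1/4.7 = 0.2128, and contributing 0 is dominant otherwise.
Only Player 4 (9/37) clears that bar, contributing 41; the remaining 8 contribute 0. Total contributed: 41.
The bonus pool pays out 4.7 × 41 = 192.70 in total (split across the unequal shares, but the aggregate is all that matters for the group sum).
The 8 free-riders keep 41 each, adding 328. Group total = 328 + 192.70 = 520.70.

520.70 dollars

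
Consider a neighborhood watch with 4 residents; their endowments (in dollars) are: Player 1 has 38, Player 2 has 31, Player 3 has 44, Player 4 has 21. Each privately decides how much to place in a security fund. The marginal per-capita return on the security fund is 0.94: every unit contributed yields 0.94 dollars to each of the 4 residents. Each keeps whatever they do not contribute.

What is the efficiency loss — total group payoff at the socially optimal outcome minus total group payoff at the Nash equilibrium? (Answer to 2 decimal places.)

The private return per contributed unit is 0.94 < 1 for everyone, so the Nash equilibrium is zero contribution and the group total is Σ E_j = 38 + 31 + 44 + 21 = 134.
Each contributed unit returns 3.760 to the group, so the social optimum is full contribution by everyone: group total = 3.760 × 134 = 503.84.
Efficiency loss = (3.760 − 1) × 134 = 369.84.

369.84 dollars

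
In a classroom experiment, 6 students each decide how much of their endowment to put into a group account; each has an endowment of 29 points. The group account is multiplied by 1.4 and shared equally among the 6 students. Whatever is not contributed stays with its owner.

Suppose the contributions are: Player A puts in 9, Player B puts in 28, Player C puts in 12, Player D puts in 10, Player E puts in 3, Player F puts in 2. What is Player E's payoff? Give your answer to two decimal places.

40.93 points

Total contributed: 9 + 28 + 12 + 10 + 3 + 2 = 64.
Each receives 1.4 × 64 / 6 = 14.93 from the group account.
Player E keeps 29 − 3 = 26, so Player E's payoff is 26 + 14.93 = 40.93.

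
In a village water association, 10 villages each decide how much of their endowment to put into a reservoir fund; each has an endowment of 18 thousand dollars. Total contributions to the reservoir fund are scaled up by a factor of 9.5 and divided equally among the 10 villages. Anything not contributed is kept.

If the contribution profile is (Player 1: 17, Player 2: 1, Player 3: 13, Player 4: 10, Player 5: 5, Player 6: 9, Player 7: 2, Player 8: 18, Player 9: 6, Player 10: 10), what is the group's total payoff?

953.50 thousand dollars

Total contributed: 17 + 1 + 13 + 10 + 5 + 9 + 2 + 18 + 6 + 10 = 91; total kept: 10 × 18 − 91 = 89.
The reservoir fund pays out 9.5 × 91 = 864.50 in aggregate.
Group total = 89 + 864.50 = 953.50.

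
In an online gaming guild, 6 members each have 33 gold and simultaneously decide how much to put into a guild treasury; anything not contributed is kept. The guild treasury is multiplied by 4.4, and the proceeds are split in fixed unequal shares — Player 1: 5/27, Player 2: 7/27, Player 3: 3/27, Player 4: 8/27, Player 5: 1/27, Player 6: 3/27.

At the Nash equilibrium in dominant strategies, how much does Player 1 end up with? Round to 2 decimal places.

A player with share s gets back 4.4·s per unit contributed, so full contribution is dominant for anyone with s > 1/4.4 = 0.2273 and zero contribution is dominant for anyone below.
The shares above 0.2273 belong to Player 2 and Player 4, contributing 33 each; the remaining 4 contribute 0. Total contributed: 66.
Player 1 keeps 33 and receives 4.4 × 66 × 5/27 = 53.78 from the guild treasury, for a payoff of 86.78.

86.78 gold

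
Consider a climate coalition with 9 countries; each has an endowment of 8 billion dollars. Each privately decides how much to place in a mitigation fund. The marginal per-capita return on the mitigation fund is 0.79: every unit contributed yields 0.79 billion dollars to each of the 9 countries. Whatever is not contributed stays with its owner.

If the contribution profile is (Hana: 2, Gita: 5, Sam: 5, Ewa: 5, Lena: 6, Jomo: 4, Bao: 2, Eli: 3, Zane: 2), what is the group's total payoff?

279.74 billion dollars

Total contributed: 2 + 5 + 5 + 5 + 6 + 4 + 2 + 3 + 2 = 34; total kept: 9 × 8 − 34 = 38.
The mitigation fund pays out 0.79 × 9 × 34 = 241.74 in aggregate.
Group total = 38 + 241.74 = 279.74.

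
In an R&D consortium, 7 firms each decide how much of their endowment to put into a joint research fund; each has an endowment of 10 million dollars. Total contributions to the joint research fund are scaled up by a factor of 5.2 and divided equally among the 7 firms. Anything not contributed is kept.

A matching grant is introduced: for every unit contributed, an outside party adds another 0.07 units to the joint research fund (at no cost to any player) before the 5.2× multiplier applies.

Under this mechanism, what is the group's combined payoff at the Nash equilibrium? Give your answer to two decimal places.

70.00 million dollars

With the mechanism, a contributed unit returns 5.2 × 1.07 / 7 = 0.7949 per unit of net cost — still below 1 — so contributing 0 remains dominant for every player.
At the Nash equilibrium no one contributes; group total payoff = 7 × 10 = 70.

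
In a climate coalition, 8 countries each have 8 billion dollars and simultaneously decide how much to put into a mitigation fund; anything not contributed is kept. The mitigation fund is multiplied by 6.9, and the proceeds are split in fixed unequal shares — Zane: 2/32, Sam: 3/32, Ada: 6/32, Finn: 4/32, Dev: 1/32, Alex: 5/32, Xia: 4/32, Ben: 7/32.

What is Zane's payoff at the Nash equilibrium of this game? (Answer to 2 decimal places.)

18.35 billion dollars

A player with share s gets back 6.9·s per unit contributed, so full contribution is dominant for anyone with s > 1/6.9 = 0.1449 and zero contribution is dominant for anyone below.
Ada, Alex and Ben clear that bar, contributing 8 each; the remaining 5 contribute 0. Total contributed: 24.
Zane keeps 8 and receives 6.9 × 24 × 2/32 = 10.35 from the mitigation fund, for a payoff of 18.35.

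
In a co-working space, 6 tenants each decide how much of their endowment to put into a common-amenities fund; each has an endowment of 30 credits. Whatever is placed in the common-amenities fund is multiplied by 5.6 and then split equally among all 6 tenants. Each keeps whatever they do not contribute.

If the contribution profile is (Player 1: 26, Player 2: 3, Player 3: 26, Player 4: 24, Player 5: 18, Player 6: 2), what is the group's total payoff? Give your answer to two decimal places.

635.40 credits

Total contributed: 26 + 3 + 26 + 24 + 18 + 2 = 99; total kept: 6 × 30 − 99 = 81.
The common-amenities fund pays out 5.6 × 99 = 554.40 in aggregate.
Group total = 81 + 554.40 = 635.40.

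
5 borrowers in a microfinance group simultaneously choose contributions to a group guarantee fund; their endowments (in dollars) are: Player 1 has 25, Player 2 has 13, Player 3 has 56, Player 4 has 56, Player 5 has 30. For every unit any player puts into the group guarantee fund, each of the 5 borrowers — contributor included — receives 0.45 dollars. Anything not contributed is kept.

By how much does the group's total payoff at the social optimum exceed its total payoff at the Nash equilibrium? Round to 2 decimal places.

The private return per contributed unit is 0.45 < 1 for everyone, so the Nash equilibrium is zero contribution and the group total is Σ E_j = 25 + 13 + 56 + 56 + 30 = 180.
Each contributed unit returns 2.250 to the group, so the social optimum is full contribution by everyone: group total = 2.250 × 180 = 405.00.
Efficiency loss = (2.250 − 1) × 180 = 225.00.

225.00 dollars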